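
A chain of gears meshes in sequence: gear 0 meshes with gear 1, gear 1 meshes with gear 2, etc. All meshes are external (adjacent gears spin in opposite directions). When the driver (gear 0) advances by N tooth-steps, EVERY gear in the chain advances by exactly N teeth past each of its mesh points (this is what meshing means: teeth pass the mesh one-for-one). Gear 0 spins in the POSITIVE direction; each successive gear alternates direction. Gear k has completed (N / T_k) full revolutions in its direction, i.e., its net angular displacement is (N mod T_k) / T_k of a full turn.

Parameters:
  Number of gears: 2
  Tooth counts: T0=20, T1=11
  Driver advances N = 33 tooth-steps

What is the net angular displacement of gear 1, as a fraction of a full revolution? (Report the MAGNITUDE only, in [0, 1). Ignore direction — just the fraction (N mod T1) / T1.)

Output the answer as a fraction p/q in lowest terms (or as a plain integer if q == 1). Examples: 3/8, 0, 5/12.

Chain of 2 gears, tooth counts: [20, 11]
  gear 0: T0=20, direction=positive, advance = 33 mod 20 = 13 teeth = 13/20 turn
  gear 1: T1=11, direction=negative, advance = 33 mod 11 = 0 teeth = 0/11 turn
Gear 1: 33 mod 11 = 0
Fraction = 0 / 11 = 0/1 (gcd(0,11)=11) = 0

Answer: 0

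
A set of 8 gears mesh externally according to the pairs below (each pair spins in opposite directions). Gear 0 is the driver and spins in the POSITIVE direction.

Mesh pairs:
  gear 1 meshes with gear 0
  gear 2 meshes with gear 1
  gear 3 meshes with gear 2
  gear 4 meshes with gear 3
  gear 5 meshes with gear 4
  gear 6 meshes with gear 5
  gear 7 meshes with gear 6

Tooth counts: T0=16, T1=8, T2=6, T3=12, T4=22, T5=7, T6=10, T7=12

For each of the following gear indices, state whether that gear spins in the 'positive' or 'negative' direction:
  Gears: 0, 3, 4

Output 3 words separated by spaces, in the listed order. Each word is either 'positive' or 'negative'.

Gear 0 (driver): positive (depth 0)
  gear 1: meshes with gear 0 -> depth 1 -> negative (opposite of gear 0)
  gear 2: meshes with gear 1 -> depth 2 -> positive (opposite of gear 1)
  gear 3: meshes with gear 2 -> depth 3 -> negative (opposite of gear 2)
  gear 4: meshes with gear 3 -> depth 4 -> positive (opposite of gear 3)
  gear 5: meshes with gear 4 -> depth 5 -> negative (opposite of gear 4)
  gear 6: meshes with gear 5 -> depth 6 -> positive (opposite of gear 5)
  gear 7: meshes with gear 6 -> depth 7 -> negative (opposite of gear 6)
Queried indices 0, 3, 4 -> positive, negative, positive

Answer: positive negative positive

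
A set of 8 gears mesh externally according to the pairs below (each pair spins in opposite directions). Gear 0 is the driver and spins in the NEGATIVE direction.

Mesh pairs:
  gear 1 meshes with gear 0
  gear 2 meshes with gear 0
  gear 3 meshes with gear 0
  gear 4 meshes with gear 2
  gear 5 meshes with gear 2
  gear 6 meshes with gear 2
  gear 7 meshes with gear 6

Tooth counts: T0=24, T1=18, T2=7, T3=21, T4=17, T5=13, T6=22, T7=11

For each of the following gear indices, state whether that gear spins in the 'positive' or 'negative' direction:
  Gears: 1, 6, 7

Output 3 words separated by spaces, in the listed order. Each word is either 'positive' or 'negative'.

Gear 0 (driver): negative (depth 0)
  gear 1: meshes with gear 0 -> depth 1 -> positive (opposite of gear 0)
  gear 2: meshes with gear 0 -> depth 1 -> positive (opposite of gear 0)
  gear 3: meshes with gear 0 -> depth 1 -> positive (opposite of gear 0)
  gear 4: meshes with gear 2 -> depth 2 -> negative (opposite of gear 2)
  gear 5: meshes with gear 2 -> depth 2 -> negative (opposite of gear 2)
  gear 6: meshes with gear 2 -> depth 2 -> negative (opposite of gear 2)
  gear 7: meshes with gear 6 -> depth 3 -> positive (opposite of gear 6)
Queried indices 1, 6, 7 -> positive, negative, positive

Answer: positive negative positive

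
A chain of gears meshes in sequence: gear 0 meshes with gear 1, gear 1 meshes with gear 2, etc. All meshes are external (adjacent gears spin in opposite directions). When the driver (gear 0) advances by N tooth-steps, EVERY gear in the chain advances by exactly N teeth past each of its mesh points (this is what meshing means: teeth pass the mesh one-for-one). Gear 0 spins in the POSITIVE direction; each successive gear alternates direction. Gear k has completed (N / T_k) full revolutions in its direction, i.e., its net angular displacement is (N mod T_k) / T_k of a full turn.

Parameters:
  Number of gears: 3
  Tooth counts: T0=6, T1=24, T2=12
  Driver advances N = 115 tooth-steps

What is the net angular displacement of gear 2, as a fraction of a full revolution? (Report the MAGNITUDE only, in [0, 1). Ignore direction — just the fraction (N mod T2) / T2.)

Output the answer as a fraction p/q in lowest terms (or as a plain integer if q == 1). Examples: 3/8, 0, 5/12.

Answer: 7/12

Derivation:
Chain of 3 gears, tooth counts: [6, 24, 12]
  gear 0: T0=6, direction=positive, advance = 115 mod 6 = 1 teeth = 1/6 turn
  gear 1: T1=24, direction=negative, advance = 115 mod 24 = 19 teeth = 19/24 turn
  gear 2: T2=12, direction=positive, advance = 115 mod 12 = 7 teeth = 7/12 turn
Gear 2: 115 mod 12 = 7
Fraction = 7 / 12 = 7/12 (gcd(7,12)=1) = 7/12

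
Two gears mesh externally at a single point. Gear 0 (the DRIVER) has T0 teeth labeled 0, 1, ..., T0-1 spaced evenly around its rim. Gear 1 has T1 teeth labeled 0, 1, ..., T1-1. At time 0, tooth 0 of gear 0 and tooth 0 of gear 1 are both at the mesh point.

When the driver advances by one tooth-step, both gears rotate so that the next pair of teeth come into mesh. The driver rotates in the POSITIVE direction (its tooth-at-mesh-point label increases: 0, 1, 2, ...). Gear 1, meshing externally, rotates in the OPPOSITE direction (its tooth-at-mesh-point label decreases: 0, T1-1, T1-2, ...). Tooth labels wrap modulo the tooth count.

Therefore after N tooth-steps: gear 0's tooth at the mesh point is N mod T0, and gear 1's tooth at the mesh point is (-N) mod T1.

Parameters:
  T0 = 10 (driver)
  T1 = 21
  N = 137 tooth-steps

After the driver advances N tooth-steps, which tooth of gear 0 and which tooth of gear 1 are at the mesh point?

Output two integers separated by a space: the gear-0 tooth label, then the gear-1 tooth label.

Answer: 7 10

Derivation:
Gear 0 (driver, T0=10): tooth at mesh = N mod T0
  137 = 13 * 10 + 7, so 137 mod 10 = 7
  gear 0 tooth = 7
Gear 1 (driven, T1=21): tooth at mesh = (-N) mod T1
  137 = 6 * 21 + 11, so 137 mod 21 = 11
  (-137) mod 21 = (-11) mod 21 = 21 - 11 = 10
Mesh after 137 steps: gear-0 tooth 7 meets gear-1 tooth 10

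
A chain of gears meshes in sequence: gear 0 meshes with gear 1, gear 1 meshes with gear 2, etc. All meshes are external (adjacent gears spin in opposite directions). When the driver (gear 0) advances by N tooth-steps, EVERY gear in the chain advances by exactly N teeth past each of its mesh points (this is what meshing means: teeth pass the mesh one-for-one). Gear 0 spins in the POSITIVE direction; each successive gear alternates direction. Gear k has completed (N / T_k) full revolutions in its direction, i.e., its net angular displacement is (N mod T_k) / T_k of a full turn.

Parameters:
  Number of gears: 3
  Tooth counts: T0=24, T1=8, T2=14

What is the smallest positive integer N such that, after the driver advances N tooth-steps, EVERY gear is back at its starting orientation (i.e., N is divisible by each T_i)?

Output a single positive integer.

Gear k returns to start when N is a multiple of T_k.
All gears at start simultaneously when N is a common multiple of [24, 8, 14]; the smallest such N is lcm(24, 8, 14).
Start: lcm = T0 = 24
Fold in T1=8: gcd(24, 8) = 8; lcm(24, 8) = 24 * 8 / 8 = 192 / 8 = 24
Fold in T2=14: gcd(24, 14) = 2; lcm(24, 14) = 24 * 14 / 2 = 336 / 2 = 168
Full cycle length = 168

Answer: 168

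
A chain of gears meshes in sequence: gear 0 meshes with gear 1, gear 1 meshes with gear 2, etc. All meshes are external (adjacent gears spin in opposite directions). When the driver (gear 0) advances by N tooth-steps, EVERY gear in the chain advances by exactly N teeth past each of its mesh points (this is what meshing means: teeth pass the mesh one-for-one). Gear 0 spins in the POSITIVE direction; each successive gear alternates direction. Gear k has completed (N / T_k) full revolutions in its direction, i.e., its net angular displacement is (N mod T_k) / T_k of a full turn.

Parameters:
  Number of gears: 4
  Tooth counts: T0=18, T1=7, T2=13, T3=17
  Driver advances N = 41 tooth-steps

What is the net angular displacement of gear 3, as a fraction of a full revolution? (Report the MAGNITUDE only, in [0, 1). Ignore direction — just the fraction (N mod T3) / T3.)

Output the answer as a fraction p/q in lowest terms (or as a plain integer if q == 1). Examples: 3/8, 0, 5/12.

Chain of 4 gears, tooth counts: [18, 7, 13, 17]
  gear 0: T0=18, direction=positive, advance = 41 mod 18 = 5 teeth = 5/18 turn
  gear 1: T1=7, direction=negative, advance = 41 mod 7 = 6 teeth = 6/7 turn
  gear 2: T2=13, direction=positive, advance = 41 mod 13 = 2 teeth = 2/13 turn
  gear 3: T3=17, direction=negative, advance = 41 mod 17 = 7 teeth = 7/17 turn
Gear 3: 41 mod 17 = 7
Fraction = 7 / 17 = 7/17 (gcd(7,17)=1) = 7/17

Answer: 7/17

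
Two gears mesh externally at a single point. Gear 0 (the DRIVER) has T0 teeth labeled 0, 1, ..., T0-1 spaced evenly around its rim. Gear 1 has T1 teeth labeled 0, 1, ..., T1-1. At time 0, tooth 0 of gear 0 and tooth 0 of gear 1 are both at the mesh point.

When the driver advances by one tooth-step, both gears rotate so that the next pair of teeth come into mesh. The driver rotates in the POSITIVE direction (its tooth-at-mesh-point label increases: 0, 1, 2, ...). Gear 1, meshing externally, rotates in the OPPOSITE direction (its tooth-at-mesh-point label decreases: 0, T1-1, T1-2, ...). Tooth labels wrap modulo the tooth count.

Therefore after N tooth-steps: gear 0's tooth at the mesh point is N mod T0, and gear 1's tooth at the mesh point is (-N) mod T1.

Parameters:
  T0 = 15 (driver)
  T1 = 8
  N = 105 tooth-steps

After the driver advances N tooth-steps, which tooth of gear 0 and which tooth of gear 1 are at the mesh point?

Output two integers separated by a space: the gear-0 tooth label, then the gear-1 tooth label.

Gear 0 (driver, T0=15): tooth at mesh = N mod T0
  105 = 7 * 15 + 0, so 105 mod 15 = 0
  gear 0 tooth = 0
Gear 1 (driven, T1=8): tooth at mesh = (-N) mod T1
  105 = 13 * 8 + 1, so 105 mod 8 = 1
  (-105) mod 8 = (-1) mod 8 = 8 - 1 = 7
Mesh after 105 steps: gear-0 tooth 0 meets gear-1 tooth 7

Answer: 0 7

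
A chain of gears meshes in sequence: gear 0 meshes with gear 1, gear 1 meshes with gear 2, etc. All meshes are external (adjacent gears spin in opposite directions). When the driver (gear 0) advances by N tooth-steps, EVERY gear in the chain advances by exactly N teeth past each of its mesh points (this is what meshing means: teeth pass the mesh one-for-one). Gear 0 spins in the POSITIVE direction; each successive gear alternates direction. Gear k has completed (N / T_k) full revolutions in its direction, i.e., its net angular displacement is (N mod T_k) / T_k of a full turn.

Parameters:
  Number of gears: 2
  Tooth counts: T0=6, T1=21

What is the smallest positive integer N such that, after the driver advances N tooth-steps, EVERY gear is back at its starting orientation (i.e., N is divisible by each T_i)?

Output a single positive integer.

Gear k returns to start when N is a multiple of T_k.
All gears at start simultaneously when N is a common multiple of [6, 21]; the smallest such N is lcm(6, 21).
Start: lcm = T0 = 6
Fold in T1=21: gcd(6, 21) = 3; lcm(6, 21) = 6 * 21 / 3 = 126 / 3 = 42
Full cycle length = 42

Answer: 42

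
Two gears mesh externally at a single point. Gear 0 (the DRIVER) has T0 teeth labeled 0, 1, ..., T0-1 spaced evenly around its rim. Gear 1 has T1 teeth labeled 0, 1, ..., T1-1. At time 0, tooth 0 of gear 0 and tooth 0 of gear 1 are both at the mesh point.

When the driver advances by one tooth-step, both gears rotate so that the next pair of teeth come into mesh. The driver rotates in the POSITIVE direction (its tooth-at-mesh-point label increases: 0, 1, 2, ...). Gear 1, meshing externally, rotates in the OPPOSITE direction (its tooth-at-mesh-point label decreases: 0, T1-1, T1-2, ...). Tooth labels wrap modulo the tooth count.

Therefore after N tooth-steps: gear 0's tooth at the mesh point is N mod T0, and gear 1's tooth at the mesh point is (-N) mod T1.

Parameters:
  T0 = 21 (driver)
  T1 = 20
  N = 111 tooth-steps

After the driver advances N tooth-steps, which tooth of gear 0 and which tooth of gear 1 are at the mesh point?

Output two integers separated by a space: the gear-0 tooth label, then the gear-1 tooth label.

Answer: 6 9

Derivation:
Gear 0 (driver, T0=21): tooth at mesh = N mod T0
  111 = 5 * 21 + 6, so 111 mod 21 = 6
  gear 0 tooth = 6
Gear 1 (driven, T1=20): tooth at mesh = (-N) mod T1
  111 = 5 * 20 + 11, so 111 mod 20 = 11
  (-111) mod 20 = (-11) mod 20 = 20 - 11 = 9
Mesh after 111 steps: gear-0 tooth 6 meets gear-1 tooth 9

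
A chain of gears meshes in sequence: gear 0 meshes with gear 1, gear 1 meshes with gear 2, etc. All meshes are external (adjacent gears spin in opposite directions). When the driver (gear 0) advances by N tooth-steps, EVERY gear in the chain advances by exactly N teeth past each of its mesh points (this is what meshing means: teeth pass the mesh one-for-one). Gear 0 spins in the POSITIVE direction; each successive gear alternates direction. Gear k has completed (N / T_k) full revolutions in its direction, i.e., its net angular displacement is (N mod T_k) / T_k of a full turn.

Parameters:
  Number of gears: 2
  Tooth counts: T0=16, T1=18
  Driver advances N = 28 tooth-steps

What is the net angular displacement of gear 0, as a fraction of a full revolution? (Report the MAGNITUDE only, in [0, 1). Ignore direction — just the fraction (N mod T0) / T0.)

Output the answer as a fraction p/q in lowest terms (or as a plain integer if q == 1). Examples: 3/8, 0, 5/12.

Chain of 2 gears, tooth counts: [16, 18]
  gear 0: T0=16, direction=positive, advance = 28 mod 16 = 12 teeth = 12/16 turn
  gear 1: T1=18, direction=negative, advance = 28 mod 18 = 10 teeth = 10/18 turn
Gear 0: 28 mod 16 = 12
Fraction = 12 / 16 = 3/4 (gcd(12,16)=4) = 3/4

Answer: 3/4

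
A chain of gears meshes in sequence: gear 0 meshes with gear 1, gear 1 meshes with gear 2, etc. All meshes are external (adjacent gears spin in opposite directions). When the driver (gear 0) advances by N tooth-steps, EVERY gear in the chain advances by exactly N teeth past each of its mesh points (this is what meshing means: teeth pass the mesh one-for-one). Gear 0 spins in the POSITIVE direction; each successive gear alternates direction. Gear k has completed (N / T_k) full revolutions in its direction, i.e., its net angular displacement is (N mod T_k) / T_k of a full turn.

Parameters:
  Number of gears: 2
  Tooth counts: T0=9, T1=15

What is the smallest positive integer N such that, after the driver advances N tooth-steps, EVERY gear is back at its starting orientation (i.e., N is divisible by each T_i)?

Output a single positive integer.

Answer: 45

Derivation:
Gear k returns to start when N is a multiple of T_k.
All gears at start simultaneously when N is a common multiple of [9, 15]; the smallest such N is lcm(9, 15).
Start: lcm = T0 = 9
Fold in T1=15: gcd(9, 15) = 3; lcm(9, 15) = 9 * 15 / 3 = 135 / 3 = 45
Full cycle length = 45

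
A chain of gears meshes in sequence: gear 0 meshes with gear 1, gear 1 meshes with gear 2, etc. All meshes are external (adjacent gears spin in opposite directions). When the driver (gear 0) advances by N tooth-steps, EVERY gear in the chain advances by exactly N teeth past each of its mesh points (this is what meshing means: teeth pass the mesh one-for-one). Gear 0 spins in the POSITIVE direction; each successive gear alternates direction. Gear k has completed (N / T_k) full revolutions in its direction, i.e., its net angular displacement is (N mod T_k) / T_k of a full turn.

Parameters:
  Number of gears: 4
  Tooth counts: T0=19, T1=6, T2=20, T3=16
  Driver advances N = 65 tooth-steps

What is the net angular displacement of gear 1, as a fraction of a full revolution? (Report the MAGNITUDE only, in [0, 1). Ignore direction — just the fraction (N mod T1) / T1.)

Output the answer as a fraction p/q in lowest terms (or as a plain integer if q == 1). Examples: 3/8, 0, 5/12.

Chain of 4 gears, tooth counts: [19, 6, 20, 16]
  gear 0: T0=19, direction=positive, advance = 65 mod 19 = 8 teeth = 8/19 turn
  gear 1: T1=6, direction=negative, advance = 65 mod 6 = 5 teeth = 5/6 turn
  gear 2: T2=20, direction=positive, advance = 65 mod 20 = 5 teeth = 5/20 turn
  gear 3: T3=16, direction=negative, advance = 65 mod 16 = 1 teeth = 1/16 turn
Gear 1: 65 mod 6 = 5
Fraction = 5 / 6 = 5/6 (gcd(5,6)=1) = 5/6

Answer: 5/6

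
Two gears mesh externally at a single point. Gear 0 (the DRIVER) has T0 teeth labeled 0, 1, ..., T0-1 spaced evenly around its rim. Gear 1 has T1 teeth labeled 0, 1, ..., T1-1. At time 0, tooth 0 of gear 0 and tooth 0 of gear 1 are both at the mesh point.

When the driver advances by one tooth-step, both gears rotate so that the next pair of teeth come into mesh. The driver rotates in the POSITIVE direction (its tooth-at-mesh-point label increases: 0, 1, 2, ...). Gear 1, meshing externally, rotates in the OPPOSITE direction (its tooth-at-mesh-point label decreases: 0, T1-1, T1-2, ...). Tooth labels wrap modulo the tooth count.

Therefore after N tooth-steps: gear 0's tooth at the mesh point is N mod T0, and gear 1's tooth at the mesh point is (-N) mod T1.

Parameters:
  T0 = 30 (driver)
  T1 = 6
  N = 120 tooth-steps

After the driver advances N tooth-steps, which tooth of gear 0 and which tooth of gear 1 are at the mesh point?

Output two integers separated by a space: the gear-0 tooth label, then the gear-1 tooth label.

Gear 0 (driver, T0=30): tooth at mesh = N mod T0
  120 = 4 * 30 + 0, so 120 mod 30 = 0
  gear 0 tooth = 0
Gear 1 (driven, T1=6): tooth at mesh = (-N) mod T1
  120 = 20 * 6 + 0, so 120 mod 6 = 0
  (-120) mod 6 = 0
Mesh after 120 steps: gear-0 tooth 0 meets gear-1 tooth 0

Answer: 0 0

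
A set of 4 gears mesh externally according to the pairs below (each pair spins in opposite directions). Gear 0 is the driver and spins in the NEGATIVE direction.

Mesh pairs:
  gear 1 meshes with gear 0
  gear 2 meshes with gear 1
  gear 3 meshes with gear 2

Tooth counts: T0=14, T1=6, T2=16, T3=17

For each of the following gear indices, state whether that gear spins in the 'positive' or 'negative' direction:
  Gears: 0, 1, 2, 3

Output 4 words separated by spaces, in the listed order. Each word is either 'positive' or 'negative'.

Gear 0 (driver): negative (depth 0)
  gear 1: meshes with gear 0 -> depth 1 -> positive (opposite of gear 0)
  gear 2: meshes with gear 1 -> depth 2 -> negative (opposite of gear 1)
  gear 3: meshes with gear 2 -> depth 3 -> positive (opposite of gear 2)
Queried indices 0, 1, 2, 3 -> negative, positive, negative, positive

Answer: negative positive negative positive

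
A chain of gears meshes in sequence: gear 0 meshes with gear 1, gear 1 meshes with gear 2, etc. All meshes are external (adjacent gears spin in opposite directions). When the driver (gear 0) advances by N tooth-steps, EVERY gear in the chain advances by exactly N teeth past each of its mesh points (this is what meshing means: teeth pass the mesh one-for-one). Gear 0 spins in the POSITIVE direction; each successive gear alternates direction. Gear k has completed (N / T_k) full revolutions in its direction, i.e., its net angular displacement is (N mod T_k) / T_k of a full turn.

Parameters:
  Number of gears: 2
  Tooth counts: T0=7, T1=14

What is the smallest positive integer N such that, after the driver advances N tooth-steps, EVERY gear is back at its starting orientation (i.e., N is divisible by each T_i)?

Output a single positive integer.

Answer: 14

Derivation:
Gear k returns to start when N is a multiple of T_k.
All gears at start simultaneously when N is a common multiple of [7, 14]; the smallest such N is lcm(7, 14).
Start: lcm = T0 = 7
Fold in T1=14: gcd(7, 14) = 7; lcm(7, 14) = 7 * 14 / 7 = 98 / 7 = 14
Full cycle length = 14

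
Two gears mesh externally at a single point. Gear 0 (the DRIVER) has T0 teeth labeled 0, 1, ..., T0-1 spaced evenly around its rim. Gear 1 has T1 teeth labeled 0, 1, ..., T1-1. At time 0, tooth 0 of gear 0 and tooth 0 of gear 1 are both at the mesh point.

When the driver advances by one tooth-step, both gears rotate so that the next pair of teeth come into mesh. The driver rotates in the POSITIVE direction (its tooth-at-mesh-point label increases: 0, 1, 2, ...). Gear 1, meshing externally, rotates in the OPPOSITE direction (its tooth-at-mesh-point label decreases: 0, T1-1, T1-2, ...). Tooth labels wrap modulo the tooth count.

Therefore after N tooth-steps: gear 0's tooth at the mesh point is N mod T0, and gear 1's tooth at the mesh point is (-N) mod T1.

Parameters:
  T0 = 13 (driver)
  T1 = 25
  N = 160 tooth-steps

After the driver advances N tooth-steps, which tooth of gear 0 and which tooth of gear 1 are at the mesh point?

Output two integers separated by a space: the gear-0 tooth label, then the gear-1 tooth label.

Answer: 4 15

Derivation:
Gear 0 (driver, T0=13): tooth at mesh = N mod T0
  160 = 12 * 13 + 4, so 160 mod 13 = 4
  gear 0 tooth = 4
Gear 1 (driven, T1=25): tooth at mesh = (-N) mod T1
  160 = 6 * 25 + 10, so 160 mod 25 = 10
  (-160) mod 25 = (-10) mod 25 = 25 - 10 = 15
Mesh after 160 steps: gear-0 tooth 4 meets gear-1 tooth 15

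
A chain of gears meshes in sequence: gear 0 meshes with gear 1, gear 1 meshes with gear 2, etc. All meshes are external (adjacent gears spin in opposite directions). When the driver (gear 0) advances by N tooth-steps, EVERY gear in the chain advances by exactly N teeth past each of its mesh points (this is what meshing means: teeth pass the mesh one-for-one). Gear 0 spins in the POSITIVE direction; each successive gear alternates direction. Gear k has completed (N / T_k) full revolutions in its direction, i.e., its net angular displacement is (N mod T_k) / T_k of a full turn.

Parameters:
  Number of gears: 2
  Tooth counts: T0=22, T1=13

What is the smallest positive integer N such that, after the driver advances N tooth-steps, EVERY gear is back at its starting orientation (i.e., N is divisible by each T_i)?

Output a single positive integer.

Answer: 286

Derivation:
Gear k returns to start when N is a multiple of T_k.
All gears at start simultaneously when N is a common multiple of [22, 13]; the smallest such N is lcm(22, 13).
Start: lcm = T0 = 22
Fold in T1=13: gcd(22, 13) = 1; lcm(22, 13) = 22 * 13 / 1 = 286 / 1 = 286
Full cycle length = 286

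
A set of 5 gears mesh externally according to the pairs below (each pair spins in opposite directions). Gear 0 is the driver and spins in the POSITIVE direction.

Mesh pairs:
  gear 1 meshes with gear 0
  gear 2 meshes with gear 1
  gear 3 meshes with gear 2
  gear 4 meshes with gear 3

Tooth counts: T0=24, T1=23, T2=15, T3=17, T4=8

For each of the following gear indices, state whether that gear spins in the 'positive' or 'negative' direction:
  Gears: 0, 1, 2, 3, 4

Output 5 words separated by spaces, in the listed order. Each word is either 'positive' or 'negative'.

Gear 0 (driver): positive (depth 0)
  gear 1: meshes with gear 0 -> depth 1 -> negative (opposite of gear 0)
  gear 2: meshes with gear 1 -> depth 2 -> positive (opposite of gear 1)
  gear 3: meshes with gear 2 -> depth 3 -> negative (opposite of gear 2)
  gear 4: meshes with gear 3 -> depth 4 -> positive (opposite of gear 3)
Queried indices 0, 1, 2, 3, 4 -> positive, negative, positive, negative, positive

Answer: positive negative positive negative positive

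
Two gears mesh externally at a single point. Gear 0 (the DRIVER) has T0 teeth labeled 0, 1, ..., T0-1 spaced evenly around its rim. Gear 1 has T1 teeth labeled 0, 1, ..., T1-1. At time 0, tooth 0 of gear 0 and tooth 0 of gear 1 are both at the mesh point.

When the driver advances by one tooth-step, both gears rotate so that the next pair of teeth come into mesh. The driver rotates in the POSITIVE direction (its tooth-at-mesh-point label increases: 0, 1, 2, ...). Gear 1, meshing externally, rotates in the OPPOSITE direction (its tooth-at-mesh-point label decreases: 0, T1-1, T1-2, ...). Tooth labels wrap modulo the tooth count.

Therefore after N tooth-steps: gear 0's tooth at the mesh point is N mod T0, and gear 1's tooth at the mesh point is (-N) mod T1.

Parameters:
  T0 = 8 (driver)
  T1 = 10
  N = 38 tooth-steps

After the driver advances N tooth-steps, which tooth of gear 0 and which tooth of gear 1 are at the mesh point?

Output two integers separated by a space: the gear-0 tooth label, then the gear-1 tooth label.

Answer: 6 2

Derivation:
Gear 0 (driver, T0=8): tooth at mesh = N mod T0
  38 = 4 * 8 + 6, so 38 mod 8 = 6
  gear 0 tooth = 6
Gear 1 (driven, T1=10): tooth at mesh = (-N) mod T1
  38 = 3 * 10 + 8, so 38 mod 10 = 8
  (-38) mod 10 = (-8) mod 10 = 10 - 8 = 2
Mesh after 38 steps: gear-0 tooth 6 meets gear-1 tooth 2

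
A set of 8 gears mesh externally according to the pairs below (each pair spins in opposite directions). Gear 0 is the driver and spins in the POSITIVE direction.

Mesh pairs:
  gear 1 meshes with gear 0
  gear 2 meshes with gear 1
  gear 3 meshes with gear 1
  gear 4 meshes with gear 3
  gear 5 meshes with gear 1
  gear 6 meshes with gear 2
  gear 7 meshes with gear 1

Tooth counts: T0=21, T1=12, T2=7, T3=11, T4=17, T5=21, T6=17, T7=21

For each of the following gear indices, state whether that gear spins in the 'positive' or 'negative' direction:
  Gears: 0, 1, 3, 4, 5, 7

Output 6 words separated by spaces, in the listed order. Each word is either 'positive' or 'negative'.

Gear 0 (driver): positive (depth 0)
  gear 1: meshes with gear 0 -> depth 1 -> negative (opposite of gear 0)
  gear 2: meshes with gear 1 -> depth 2 -> positive (opposite of gear 1)
  gear 3: meshes with gear 1 -> depth 2 -> positive (opposite of gear 1)
  gear 4: meshes with gear 3 -> depth 3 -> negative (opposite of gear 3)
  gear 5: meshes with gear 1 -> depth 2 -> positive (opposite of gear 1)
  gear 6: meshes with gear 2 -> depth 3 -> negative (opposite of gear 2)
  gear 7: meshes with gear 1 -> depth 2 -> positive (opposite of gear 1)
Queried indices 0, 1, 3, 4, 5, 7 -> positive, negative, positive, negative, positive, positive

Answer: positive negative positive negative positive positive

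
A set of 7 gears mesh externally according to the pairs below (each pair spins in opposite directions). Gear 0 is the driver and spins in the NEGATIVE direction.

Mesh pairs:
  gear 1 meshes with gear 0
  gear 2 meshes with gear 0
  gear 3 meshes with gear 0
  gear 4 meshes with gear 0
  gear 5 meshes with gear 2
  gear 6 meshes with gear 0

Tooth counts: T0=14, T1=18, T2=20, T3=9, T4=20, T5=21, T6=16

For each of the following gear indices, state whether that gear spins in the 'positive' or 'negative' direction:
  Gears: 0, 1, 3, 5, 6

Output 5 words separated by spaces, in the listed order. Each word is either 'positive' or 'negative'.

Gear 0 (driver): negative (depth 0)
  gear 1: meshes with gear 0 -> depth 1 -> positive (opposite of gear 0)
  gear 2: meshes with gear 0 -> depth 1 -> positive (opposite of gear 0)
  gear 3: meshes with gear 0 -> depth 1 -> positive (opposite of gear 0)
  gear 4: meshes with gear 0 -> depth 1 -> positive (opposite of gear 0)
  gear 5: meshes with gear 2 -> depth 2 -> negative (opposite of gear 2)
  gear 6: meshes with gear 0 -> depth 1 -> positive (opposite of gear 0)
Queried indices 0, 1, 3, 5, 6 -> negative, positive, positive, negative, positive

Answer: negative positive positive negative positive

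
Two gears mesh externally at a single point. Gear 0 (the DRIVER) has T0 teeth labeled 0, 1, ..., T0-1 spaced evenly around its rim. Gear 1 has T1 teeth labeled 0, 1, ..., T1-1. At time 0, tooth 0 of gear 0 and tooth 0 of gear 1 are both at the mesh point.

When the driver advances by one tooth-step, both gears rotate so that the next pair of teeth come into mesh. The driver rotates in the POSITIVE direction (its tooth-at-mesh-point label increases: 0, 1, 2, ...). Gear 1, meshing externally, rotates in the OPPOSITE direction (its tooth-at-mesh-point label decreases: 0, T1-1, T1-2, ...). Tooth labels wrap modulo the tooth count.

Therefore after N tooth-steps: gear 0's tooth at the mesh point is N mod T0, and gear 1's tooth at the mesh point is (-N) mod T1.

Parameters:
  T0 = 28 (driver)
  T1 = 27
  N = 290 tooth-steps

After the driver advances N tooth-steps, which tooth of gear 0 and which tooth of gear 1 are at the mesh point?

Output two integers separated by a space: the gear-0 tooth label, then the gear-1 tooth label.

Gear 0 (driver, T0=28): tooth at mesh = N mod T0
  290 = 10 * 28 + 10, so 290 mod 28 = 10
  gear 0 tooth = 10
Gear 1 (driven, T1=27): tooth at mesh = (-N) mod T1
  290 = 10 * 27 + 20, so 290 mod 27 = 20
  (-290) mod 27 = (-20) mod 27 = 27 - 20 = 7
Mesh after 290 steps: gear-0 tooth 10 meets gear-1 tooth 7

Answer: 10 7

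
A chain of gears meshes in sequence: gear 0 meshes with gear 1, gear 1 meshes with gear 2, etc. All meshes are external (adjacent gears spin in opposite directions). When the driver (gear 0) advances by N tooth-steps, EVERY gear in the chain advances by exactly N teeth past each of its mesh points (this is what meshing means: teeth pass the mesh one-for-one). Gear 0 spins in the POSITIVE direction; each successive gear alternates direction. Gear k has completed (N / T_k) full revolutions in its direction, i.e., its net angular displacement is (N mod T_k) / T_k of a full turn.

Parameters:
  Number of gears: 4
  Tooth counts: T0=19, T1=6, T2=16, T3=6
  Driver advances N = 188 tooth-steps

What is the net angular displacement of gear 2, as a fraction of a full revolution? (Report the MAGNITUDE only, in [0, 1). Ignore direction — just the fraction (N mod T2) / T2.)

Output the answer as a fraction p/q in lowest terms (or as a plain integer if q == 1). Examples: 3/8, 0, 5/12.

Chain of 4 gears, tooth counts: [19, 6, 16, 6]
  gear 0: T0=19, direction=positive, advance = 188 mod 19 = 17 teeth = 17/19 turn
  gear 1: T1=6, direction=negative, advance = 188 mod 6 = 2 teeth = 2/6 turn
  gear 2: T2=16, direction=positive, advance = 188 mod 16 = 12 teeth = 12/16 turn
  gear 3: T3=6, direction=negative, advance = 188 mod 6 = 2 teeth = 2/6 turn
Gear 2: 188 mod 16 = 12
Fraction = 12 / 16 = 3/4 (gcd(12,16)=4) = 3/4

Answer: 3/4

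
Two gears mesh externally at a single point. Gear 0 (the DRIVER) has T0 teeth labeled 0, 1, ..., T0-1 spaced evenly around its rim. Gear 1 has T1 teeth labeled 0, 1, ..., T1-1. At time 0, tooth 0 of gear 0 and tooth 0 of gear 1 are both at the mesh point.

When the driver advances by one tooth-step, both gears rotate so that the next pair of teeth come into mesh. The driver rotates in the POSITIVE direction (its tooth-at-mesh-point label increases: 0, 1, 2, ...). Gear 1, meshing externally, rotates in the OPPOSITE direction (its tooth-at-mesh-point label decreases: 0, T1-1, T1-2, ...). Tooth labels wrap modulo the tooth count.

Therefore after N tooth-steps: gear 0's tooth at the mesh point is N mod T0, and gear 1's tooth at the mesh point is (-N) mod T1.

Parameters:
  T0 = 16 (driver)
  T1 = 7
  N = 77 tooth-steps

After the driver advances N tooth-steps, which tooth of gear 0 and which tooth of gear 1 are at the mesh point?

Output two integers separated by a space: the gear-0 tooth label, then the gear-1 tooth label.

Gear 0 (driver, T0=16): tooth at mesh = N mod T0
  77 = 4 * 16 + 13, so 77 mod 16 = 13
  gear 0 tooth = 13
Gear 1 (driven, T1=7): tooth at mesh = (-N) mod T1
  77 = 11 * 7 + 0, so 77 mod 7 = 0
  (-77) mod 7 = 0
Mesh after 77 steps: gear-0 tooth 13 meets gear-1 tooth 0

Answer: 13 0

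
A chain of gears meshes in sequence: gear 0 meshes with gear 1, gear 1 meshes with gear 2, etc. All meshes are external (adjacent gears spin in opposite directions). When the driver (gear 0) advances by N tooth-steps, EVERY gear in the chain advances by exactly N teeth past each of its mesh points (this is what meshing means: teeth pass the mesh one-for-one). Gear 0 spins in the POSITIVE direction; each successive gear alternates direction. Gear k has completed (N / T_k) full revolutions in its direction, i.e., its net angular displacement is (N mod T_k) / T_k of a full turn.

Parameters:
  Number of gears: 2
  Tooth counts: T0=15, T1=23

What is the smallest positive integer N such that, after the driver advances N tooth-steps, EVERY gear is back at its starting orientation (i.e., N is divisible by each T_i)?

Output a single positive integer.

Gear k returns to start when N is a multiple of T_k.
All gears at start simultaneously when N is a common multiple of [15, 23]; the smallest such N is lcm(15, 23).
Start: lcm = T0 = 15
Fold in T1=23: gcd(15, 23) = 1; lcm(15, 23) = 15 * 23 / 1 = 345 / 1 = 345
Full cycle length = 345

Answer: 345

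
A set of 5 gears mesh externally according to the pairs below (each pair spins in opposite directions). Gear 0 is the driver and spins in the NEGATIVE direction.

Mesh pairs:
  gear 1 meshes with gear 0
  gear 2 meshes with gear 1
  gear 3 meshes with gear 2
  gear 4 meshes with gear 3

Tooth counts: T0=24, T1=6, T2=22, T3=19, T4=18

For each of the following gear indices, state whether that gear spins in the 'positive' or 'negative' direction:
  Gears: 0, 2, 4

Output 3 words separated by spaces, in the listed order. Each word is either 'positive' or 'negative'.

Gear 0 (driver): negative (depth 0)
  gear 1: meshes with gear 0 -> depth 1 -> positive (opposite of gear 0)
  gear 2: meshes with gear 1 -> depth 2 -> negative (opposite of gear 1)
  gear 3: meshes with gear 2 -> depth 3 -> positive (opposite of gear 2)
  gear 4: meshes with gear 3 -> depth 4 -> negative (opposite of gear 3)
Queried indices 0, 2, 4 -> negative, negative, negative

Answer: negative negative negative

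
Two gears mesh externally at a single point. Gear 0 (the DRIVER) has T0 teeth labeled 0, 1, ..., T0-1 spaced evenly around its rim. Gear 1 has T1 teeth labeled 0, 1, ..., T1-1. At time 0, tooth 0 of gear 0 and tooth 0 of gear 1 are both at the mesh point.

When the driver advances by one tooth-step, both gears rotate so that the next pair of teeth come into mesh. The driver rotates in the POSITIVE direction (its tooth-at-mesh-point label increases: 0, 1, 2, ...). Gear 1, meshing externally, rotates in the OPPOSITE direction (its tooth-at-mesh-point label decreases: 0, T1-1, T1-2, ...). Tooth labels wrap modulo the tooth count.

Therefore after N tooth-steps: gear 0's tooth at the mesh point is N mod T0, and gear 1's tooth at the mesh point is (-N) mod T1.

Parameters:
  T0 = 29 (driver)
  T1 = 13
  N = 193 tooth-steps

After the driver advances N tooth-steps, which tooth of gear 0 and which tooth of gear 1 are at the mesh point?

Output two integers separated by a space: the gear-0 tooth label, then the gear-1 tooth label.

Gear 0 (driver, T0=29): tooth at mesh = N mod T0
  193 = 6 * 29 + 19, so 193 mod 29 = 19
  gear 0 tooth = 19
Gear 1 (driven, T1=13): tooth at mesh = (-N) mod T1
  193 = 14 * 13 + 11, so 193 mod 13 = 11
  (-193) mod 13 = (-11) mod 13 = 13 - 11 = 2
Mesh after 193 steps: gear-0 tooth 19 meets gear-1 tooth 2

Answer: 19 2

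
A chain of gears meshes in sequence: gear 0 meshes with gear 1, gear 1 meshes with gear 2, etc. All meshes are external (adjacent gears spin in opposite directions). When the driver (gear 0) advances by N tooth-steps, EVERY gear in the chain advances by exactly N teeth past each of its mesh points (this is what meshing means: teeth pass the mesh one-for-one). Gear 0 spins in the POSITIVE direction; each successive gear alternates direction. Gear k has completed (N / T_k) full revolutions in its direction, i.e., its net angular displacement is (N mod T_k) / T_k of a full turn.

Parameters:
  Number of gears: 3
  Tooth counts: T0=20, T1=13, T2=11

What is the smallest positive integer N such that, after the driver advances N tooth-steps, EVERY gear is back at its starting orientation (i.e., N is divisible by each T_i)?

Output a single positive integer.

Gear k returns to start when N is a multiple of T_k.
All gears at start simultaneously when N is a common multiple of [20, 13, 11]; the smallest such N is lcm(20, 13, 11).
Start: lcm = T0 = 20
Fold in T1=13: gcd(20, 13) = 1; lcm(20, 13) = 20 * 13 / 1 = 260 / 1 = 260
Fold in T2=11: gcd(260, 11) = 1; lcm(260, 11) = 260 * 11 / 1 = 2860 / 1 = 2860
Full cycle length = 2860

Answer: 2860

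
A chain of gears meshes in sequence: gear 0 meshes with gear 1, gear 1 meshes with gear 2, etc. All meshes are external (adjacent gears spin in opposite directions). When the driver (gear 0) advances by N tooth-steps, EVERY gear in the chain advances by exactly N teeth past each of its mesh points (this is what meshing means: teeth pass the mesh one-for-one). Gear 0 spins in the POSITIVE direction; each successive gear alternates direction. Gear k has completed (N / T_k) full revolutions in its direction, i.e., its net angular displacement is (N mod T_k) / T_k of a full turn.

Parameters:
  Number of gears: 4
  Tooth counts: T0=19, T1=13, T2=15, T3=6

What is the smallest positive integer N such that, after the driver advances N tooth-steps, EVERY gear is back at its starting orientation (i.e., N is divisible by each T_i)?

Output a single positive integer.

Answer: 7410

Derivation:
Gear k returns to start when N is a multiple of T_k.
All gears at start simultaneously when N is a common multiple of [19, 13, 15, 6]; the smallest such N is lcm(19, 13, 15, 6).
Start: lcm = T0 = 19
Fold in T1=13: gcd(19, 13) = 1; lcm(19, 13) = 19 * 13 / 1 = 247 / 1 = 247
Fold in T2=15: gcd(247, 15) = 1; lcm(247, 15) = 247 * 15 / 1 = 3705 / 1 = 3705
Fold in T3=6: gcd(3705, 6) = 3; lcm(3705, 6) = 3705 * 6 / 3 = 22230 / 3 = 7410
Full cycle length = 7410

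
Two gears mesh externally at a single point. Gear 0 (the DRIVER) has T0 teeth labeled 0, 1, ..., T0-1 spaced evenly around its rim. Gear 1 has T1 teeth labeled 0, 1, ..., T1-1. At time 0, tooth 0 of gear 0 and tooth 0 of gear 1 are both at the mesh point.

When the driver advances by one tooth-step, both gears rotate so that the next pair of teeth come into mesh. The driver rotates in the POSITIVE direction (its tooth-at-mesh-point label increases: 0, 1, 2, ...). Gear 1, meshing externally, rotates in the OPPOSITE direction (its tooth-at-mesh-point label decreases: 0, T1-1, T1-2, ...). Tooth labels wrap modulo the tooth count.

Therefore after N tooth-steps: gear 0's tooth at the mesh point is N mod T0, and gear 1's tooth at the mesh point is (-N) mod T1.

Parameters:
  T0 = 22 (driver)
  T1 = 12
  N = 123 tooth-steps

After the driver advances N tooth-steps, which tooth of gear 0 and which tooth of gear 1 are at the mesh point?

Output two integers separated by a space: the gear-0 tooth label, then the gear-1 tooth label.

Answer: 13 9

Derivation:
Gear 0 (driver, T0=22): tooth at mesh = N mod T0
  123 = 5 * 22 + 13, so 123 mod 22 = 13
  gear 0 tooth = 13
Gear 1 (driven, T1=12): tooth at mesh = (-N) mod T1
  123 = 10 * 12 + 3, so 123 mod 12 = 3
  (-123) mod 12 = (-3) mod 12 = 12 - 3 = 9
Mesh after 123 steps: gear-0 tooth 13 meets gear-1 tooth 9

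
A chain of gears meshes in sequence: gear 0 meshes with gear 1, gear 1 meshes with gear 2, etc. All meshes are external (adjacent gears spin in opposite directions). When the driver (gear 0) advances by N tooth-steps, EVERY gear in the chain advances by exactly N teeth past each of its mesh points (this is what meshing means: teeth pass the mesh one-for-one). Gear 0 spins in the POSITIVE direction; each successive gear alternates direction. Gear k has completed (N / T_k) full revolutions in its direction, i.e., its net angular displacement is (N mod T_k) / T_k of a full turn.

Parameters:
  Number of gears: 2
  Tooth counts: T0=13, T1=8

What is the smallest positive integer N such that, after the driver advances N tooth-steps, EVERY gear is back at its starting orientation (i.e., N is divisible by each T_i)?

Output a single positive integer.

Gear k returns to start when N is a multiple of T_k.
All gears at start simultaneously when N is a common multiple of [13, 8]; the smallest such N is lcm(13, 8).
Start: lcm = T0 = 13
Fold in T1=8: gcd(13, 8) = 1; lcm(13, 8) = 13 * 8 / 1 = 104 / 1 = 104
Full cycle length = 104

Answer: 104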